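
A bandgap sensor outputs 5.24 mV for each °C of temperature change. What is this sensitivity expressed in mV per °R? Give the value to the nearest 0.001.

Since only a temperature interval is involved, the additive offset between the scales drops out.
A change of 1°R is a change of 5/9°C, so per °R the value is 5.24 × 5/9 = 2.911.

2.911 mV per °R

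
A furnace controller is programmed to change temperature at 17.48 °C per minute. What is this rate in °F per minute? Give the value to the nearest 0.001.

Since only a temperature interval is involved, the additive offset between the scales drops out.
A change of 1°C is a change of 1.8°F, so 17.48 × 1.8 = 31.464.

31.464 °F/minute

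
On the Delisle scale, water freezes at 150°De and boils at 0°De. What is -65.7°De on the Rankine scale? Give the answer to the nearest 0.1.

750.5°R

Linear interpolation between the fixed points: C = (-65.7 - 150) × 100 / (0 - 150) = 143.8000°C.
Then 143.8000 × 1.8 + 491.67 = 750.5°R.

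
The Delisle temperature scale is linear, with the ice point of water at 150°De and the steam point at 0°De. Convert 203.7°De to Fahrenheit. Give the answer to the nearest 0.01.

Linear interpolation between the fixed points: C = (203.7 - 150) × 100 / (0 - 150) = -35.8000°C.
Then -35.8000 × 1.8 + 32 = -32.44°F.

-32.44°F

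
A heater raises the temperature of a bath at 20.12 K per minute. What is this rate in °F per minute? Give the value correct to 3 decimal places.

36.216 °F/minute

The quantity depends on a temperature interval, so only the ratio of degree sizes applies; the offset between the scales is irrelevant.
A change of 1 K is a change of 1.8°F, so 20.12 × 1.8 = 36.216.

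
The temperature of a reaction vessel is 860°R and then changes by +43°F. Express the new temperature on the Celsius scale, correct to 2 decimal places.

Initial temperature in Celsius: (860 - 491.67) × 5/9 = 204.6278°C.
The 43°F change is an interval, so only the factor 5/9 applies: +43 × 5/9 = +23.8889°C.
Final Celsius temperature: 204.6278 + 23.8889 = 228.5167°C.

228.52°C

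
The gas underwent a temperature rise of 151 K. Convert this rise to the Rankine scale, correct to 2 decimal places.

271.80°R

An interval of 1 K corresponds to 1.8°R.
151 × 1.8 = 271.80.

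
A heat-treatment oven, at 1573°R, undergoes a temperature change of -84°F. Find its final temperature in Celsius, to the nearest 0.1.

554.1°C

Initial temperature in Celsius: (1573 - 491.67) × 5/9 = 600.7389°C.
The 84°F change is an interval, so only the factor 5/9 applies: -84 × 5/9 = -46.6667°C.
Final Celsius temperature: 600.7389 - 46.6667 = 554.0722°C.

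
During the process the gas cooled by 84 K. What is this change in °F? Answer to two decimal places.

151.20°F

An interval of 1 K corresponds to 1.8°F.
84 × 1.8 = 151.20.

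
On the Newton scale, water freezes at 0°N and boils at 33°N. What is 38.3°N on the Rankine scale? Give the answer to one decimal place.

700.6°R

Linear interpolation between the fixed points: C = (38.3 - 0) × 100 / (33 - 0) = 116.0606°C.
Then 116.0606 × 1.8 + 491.67 = 700.6°R.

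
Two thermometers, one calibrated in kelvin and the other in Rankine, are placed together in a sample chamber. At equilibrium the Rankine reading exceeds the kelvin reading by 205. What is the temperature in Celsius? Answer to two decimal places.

-16.90°C

Let x be the kelvin reading; then the Rankine reading is 1.8·x.
(1.8·x) - x = 205  ⇒  (0.8)·x = 205  ⇒  x = 256.2500 K.
In Celsius: 256.25 - 273.15 = -16.90°C.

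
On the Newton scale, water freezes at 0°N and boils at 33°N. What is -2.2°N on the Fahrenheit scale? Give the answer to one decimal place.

20.0°F

Linear interpolation between the fixed points: C = (-2.2 - 0) × 100 / (33 - 0) = -6.6667°C.
Then -6.6667 × 1.8 + 32 = 20.0°F.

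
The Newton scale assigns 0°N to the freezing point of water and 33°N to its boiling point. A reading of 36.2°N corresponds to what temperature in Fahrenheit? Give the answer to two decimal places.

Linear interpolation between the fixed points: C = (36.2 - 0) × 100 / (33 - 0) = 109.6970°C.
Then 109.6970 × 1.8 + 32 = 229.45°F.

229.45°F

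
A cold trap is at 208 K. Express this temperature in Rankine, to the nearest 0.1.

374.4°R

In Celsius: 208 - 273.15 = -65.1500°C.
In Rankine: -65.1500 × 1.8 + 491.67 = 374.4°R.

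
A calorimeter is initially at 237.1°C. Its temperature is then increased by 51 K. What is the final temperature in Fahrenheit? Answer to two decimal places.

550.58°F

The 51 K change is an interval; Kelvin and Celsius degrees are the same size, so ΔC = +51°C.
Final Celsius temperature: 237.1000 + 51.0000 = 288.1000°C.
In Fahrenheit: 288.1000 × 1.8 + 32 = 550.58°F.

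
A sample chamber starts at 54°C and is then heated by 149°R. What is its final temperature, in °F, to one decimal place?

The 149°R change is an interval, so only the factor 5/9 applies: +149 × 5/9 = +82.7778°C.
Final Celsius temperature: 54.0000 + 82.7778 = 136.7778°C.
In Fahrenheit: 136.7778 × 1.8 + 32 = 278.2°F.

278.2°F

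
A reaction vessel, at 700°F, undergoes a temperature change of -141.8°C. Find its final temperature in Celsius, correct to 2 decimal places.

Initial temperature in Celsius: (700 - 32) × 5/9 = 371.1111°C.
Final Celsius temperature: 371.1111 - 141.8000 = 229.3111°C.

229.31°C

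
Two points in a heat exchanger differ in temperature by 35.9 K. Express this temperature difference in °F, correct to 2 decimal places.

For a temperature interval the offset drops out; only the factor 1.8 applies.
35.9 × 1.8 = 64.62.

64.62°F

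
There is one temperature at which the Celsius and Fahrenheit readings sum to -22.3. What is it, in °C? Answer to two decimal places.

-19.39°C

Let C be the Celsius reading. The Fahrenheit reading is F = 1.8·C + 32.
Require C + F = -22.3: (2.8)·C + 32 = -22.3.
C = (-22.3 - 32) / (2.8) = -19.39.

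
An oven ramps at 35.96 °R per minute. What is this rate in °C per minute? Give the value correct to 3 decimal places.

19.978 °C/minute

Since only a temperature interval is involved, the additive offset between the scales drops out.
A change of 1°R is a change of 5/9°C, so 35.96 × 5/9 = 19.978.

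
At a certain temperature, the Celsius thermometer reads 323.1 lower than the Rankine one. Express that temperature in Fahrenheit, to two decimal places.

-347.28°F

Let x be the Rankine reading; then the Celsius reading is 5/9·x - 273.15.
(5/9·x - 273.15) - x = -323.1  ⇒  (-4/9)·x = -49.95  ⇒  x = 112.3875°R.
In Celsius: (112.3875 - 491.67) × 5/9 = -210.7125°C.
In Fahrenheit: -210.7125 × 1.8 + 32 = -347.28°F.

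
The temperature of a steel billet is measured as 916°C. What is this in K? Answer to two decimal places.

1189.15 K

In kelvin: 916.0000 + 273.15 = 1189.15 K.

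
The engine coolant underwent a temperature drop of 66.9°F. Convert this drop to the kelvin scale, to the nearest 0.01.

An interval of 1°F corresponds to 5/9 K.
66.9 × 5/9 = 37.17.

37.17 K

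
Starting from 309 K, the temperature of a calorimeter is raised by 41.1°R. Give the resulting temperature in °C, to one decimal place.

Initial temperature in Celsius: 309 - 273.15 = 35.8500°C.
The 41.1°R change is an interval, so only the factor 5/9 applies: +41.1 × 5/9 = +22.8333°C.
Final Celsius temperature: 35.8500 + 22.8333 = 58.6833°C.

58.7°C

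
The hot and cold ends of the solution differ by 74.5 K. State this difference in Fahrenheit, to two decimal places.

Only the scale ratio 1.8 matters for a change in temperature.
74.5 × 1.8 = 134.10.

134.10°F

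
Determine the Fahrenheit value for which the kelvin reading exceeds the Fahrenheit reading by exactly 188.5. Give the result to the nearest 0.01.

150.46°F

Let F be the Fahrenheit reading. The kelvin reading is K = 5/9·F + 255.372.
Require K - F = 188.5: (-4/9)·F + 255.372 = 188.5.
F = (188.5 - 255.372) / (-4/9) = 150.46.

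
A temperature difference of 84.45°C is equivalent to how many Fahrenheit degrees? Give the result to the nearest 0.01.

152.01°F

For a temperature interval the offset drops out; only the factor 1.8 applies.
84.45 × 1.8 = 152.01.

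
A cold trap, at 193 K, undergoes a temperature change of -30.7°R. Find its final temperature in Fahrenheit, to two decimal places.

-142.97°F

Initial temperature in Celsius: 193 - 273.15 = -80.1500°C.
The 30.7°R change is an interval, so only the factor 5/9 applies: -30.7 × 5/9 = -17.0556°C.
Final Celsius temperature: -80.1500 - 17.0556 = -97.2056°C.
In Fahrenheit: -97.2056 × 1.8 + 32 = -142.97°F.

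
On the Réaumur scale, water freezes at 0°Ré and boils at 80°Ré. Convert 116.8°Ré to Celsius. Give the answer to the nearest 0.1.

146.0°C

Linear interpolation between the fixed points: C = (116.8 - 0) × 100 / (80 - 0) = 146.0000°C.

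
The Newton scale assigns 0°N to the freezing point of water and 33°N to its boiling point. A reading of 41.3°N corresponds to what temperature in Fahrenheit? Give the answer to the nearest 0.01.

Linear interpolation between the fixed points: C = (41.3 - 0) × 100 / (33 - 0) = 125.1515°C.
Then 125.1515 × 1.8 + 32 = 257.27°F.

257.27°F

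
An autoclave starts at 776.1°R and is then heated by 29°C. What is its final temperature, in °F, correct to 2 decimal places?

Initial temperature in Celsius: (776.1 - 491.67) × 5/9 = 158.0167°C.
Final Celsius temperature: 158.0167 + 29.0000 = 187.0167°C.
In Fahrenheit: 187.0167 × 1.8 + 32 = 368.63°F.

368.63°F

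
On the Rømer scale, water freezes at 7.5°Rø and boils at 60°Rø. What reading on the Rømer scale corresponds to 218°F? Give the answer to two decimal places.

61.75°Rø

First in Celsius: (218 - 32) × 5/9 = 103.3333°C.
Linearly onto the Rømer scale: 7.5 + (103.3333 / 100) × (60 - 7.5) = 61.75°Rø.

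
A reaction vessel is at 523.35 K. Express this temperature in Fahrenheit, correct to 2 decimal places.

482.36°F

In Celsius: 523.35 - 273.15 = 250.2000°C.
In Fahrenheit: 250.2000 × 1.8 + 32 = 482.36°F.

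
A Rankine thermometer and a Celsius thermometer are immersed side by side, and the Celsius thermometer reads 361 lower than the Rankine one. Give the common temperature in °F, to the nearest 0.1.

Let x be the Rankine reading; then the Celsius reading is 5/9·x - 273.15.
(5/9·x - 273.15) - x = -361  ⇒  (-4/9)·x = -87.85  ⇒  x = 197.6625°R.
In Celsius: (197.6625 - 491.67) × 5/9 = -163.3375°C.
In Fahrenheit: -163.3375 × 1.8 + 32 = -262.0°F.

-262.0°F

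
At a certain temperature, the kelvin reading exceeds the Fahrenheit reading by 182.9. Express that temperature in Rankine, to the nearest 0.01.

Let x be the Fahrenheit reading; then the kelvin reading is 5/9·x + 255.372.
(5/9·x + 255.372) - x = 182.9  ⇒  (-4/9)·x = -72.4722  ⇒  x = 163.0625°F.
In Celsius: (163.0625 - 32) × 5/9 = 72.8125°C.
In Rankine: 72.8125 × 1.8 + 491.67 = 622.73°R.

622.73°R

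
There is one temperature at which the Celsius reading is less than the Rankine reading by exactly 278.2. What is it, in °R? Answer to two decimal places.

Let R be the Rankine reading. The Celsius reading is C = 5/9·R - 273.15.
Require C - R = -278.2: (-4/9)·R - 273.15 = -278.2.
R = (-278.2 + 273.15) / (-4/9) = 11.36.

11.36°R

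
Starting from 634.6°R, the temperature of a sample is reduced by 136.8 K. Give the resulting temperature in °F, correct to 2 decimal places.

-71.31°F

Initial temperature in Celsius: (634.6 - 491.67) × 5/9 = 79.4056°C.
The 136.8 K change is an interval; Kelvin and Celsius degrees are the same size, so ΔC = -136.8°C.
Final Celsius temperature: 79.4056 - 136.8000 = -57.3944°C.
In Fahrenheit: -57.3944 × 1.8 + 32 = -71.31°F.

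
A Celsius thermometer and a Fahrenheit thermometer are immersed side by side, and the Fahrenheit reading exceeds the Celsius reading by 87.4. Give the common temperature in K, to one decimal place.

Let x be the Celsius reading; then the Fahrenheit reading is 1.8·x + 32.
(1.8·x + 32) - x = 87.4  ⇒  (0.8)·x = 55.4  ⇒  x = 69.2500°C.
In kelvin: 69.2500 + 273.15 = 342.4 K.

342.4 K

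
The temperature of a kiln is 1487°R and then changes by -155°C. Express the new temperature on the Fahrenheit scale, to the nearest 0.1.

748.3°F

Initial temperature in Celsius: (1487 - 491.67) × 5/9 = 552.9611°C.
Final Celsius temperature: 552.9611 - 155.0000 = 397.9611°C.
In Fahrenheit: 397.9611 × 1.8 + 32 = 748.3°F.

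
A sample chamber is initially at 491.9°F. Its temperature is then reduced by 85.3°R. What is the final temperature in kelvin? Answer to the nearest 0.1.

Initial temperature in Celsius: (491.9 - 32) × 5/9 = 255.5000°C.
The 85.3°R change is an interval, so only the factor 5/9 applies: -85.3 × 5/9 = -47.3889°C.
Final Celsius temperature: 255.5000 - 47.3889 = 208.1111°C.
In kelvin: 208.1111 + 273.15 = 481.3 K.

481.3 K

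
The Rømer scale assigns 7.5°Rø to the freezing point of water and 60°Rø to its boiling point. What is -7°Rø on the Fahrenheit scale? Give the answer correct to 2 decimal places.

Linear interpolation between the fixed points: C = (-7 - 7.5) × 100 / (60 - 7.5) = -27.6190°C.
Then -27.6190 × 1.8 + 32 = -17.71°F.

-17.71°F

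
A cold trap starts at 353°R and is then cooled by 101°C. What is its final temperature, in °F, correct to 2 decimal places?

-288.47°F

Initial temperature in Celsius: (353 - 491.67) × 5/9 = -77.0389°C.
Final Celsius temperature: -77.0389 - 101.0000 = -178.0389°C.
In Fahrenheit: -178.0389 × 1.8 + 32 = -288.47°F.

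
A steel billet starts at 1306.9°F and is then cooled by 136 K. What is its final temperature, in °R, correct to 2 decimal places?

Initial temperature in Celsius: (1306.9 - 32) × 5/9 = 708.2778°C.
The 136 K change is an interval; Kelvin and Celsius degrees are the same size, so ΔC = -136°C.
Final Celsius temperature: 708.2778 - 136.0000 = 572.2778°C.
In Rankine: 572.2778 × 1.8 + 491.67 = 1521.77°R.

1521.77°R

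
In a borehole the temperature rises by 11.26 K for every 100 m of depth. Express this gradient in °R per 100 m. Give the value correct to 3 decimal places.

Since only a temperature interval is involved, the additive offset between the scales drops out.
A change of 1 K is a change of 1.8°R, so 11.26 × 1.8 = 20.268.

20.268 °R/100 m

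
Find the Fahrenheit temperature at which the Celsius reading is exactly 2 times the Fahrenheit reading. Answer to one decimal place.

-12.3°F

Let F be the Fahrenheit reading. The Celsius reading is C = 5/9·F - 17.7778.
Require C = 2·F: 5/9·F - 17.7778 = 2·F.
(-13/9)·F = 17.7778  ⇒  F = -12.3.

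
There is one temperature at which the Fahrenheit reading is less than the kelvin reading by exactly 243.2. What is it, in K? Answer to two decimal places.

Let K be the kelvin reading. The Fahrenheit reading is F = 1.8·K - 459.67.
Require F - K = -243.2: (0.8)·K - 459.67 = -243.2.
K = (-243.2 + 459.67) / (0.8) = 270.59.

270.59 K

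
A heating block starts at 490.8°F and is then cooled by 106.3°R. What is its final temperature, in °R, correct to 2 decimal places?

844.17°R

Initial temperature in Celsius: (490.8 - 32) × 5/9 = 254.8889°C.
The 106.3°R change is an interval, so only the factor 5/9 applies: -106.3 × 5/9 = -59.0556°C.
Final Celsius temperature: 254.8889 - 59.0556 = 195.8333°C.
In Rankine: 195.8333 × 1.8 + 491.67 = 844.17°R.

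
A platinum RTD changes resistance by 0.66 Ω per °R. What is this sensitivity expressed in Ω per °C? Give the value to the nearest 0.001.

The quantity depends on a temperature interval, so only the ratio of degree sizes applies; the offset between the scales is irrelevant.
A change of 1°C is a change of 1.8°R, so per °C the value is 0.66 × 1.8 = 1.188.

1.188 Ω per °C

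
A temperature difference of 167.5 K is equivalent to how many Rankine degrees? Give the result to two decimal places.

Only the scale ratio 1.8 matters for a change in temperature.
167.5 × 1.8 = 301.50.

301.50°R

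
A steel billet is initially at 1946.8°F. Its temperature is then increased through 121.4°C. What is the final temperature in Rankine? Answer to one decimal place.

Initial temperature in Celsius: (1946.8 - 32) × 5/9 = 1063.7778°C.
Final Celsius temperature: 1063.7778 + 121.4000 = 1185.1778°C.
In Rankine: 1185.1778 × 1.8 + 491.67 = 2625.0°R.

2625.0°R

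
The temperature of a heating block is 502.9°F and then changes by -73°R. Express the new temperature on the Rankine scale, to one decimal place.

889.6°R

Initial temperature in Celsius: (502.9 - 32) × 5/9 = 261.6111°C.
The 73°R change is an interval, so only the factor 5/9 applies: -73 × 5/9 = -40.5556°C.
Final Celsius temperature: 261.6111 - 40.5556 = 221.0556°C.
In Rankine: 221.0556 × 1.8 + 491.67 = 889.6°R.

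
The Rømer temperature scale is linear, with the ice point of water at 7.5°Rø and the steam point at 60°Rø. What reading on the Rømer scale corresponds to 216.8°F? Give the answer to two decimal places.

61.40°Rø

First in Celsius: (216.8 - 32) × 5/9 = 102.6667°C.
Linearly onto the Rømer scale: 7.5 + (102.6667 / 100) × (60 - 7.5) = 61.40°Rø.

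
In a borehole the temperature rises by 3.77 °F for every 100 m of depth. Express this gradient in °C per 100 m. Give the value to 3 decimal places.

Since only a temperature interval is involved, the additive offset between the scales drops out.
A change of 1°F is a change of 5/9°C, so 3.77 × 5/9 = 2.094.

2.094 °C/100 m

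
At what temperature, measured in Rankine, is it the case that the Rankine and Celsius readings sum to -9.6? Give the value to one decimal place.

Let R be the Rankine reading. The Celsius reading is C = 5/9·R - 273.15.
Require R + C = -9.6: (14/9)·R - 273.15 = -9.6.
R = (-9.6 + 273.15) / (14/9) = 169.4.

169.4°R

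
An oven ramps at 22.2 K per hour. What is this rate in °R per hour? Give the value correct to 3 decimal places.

39.960 °R/hour

The quantity depends on a temperature interval, so only the ratio of degree sizes applies; the offset between the scales is irrelevant.
A change of 1 K is a change of 1.8°R, so 22.2 × 1.8 = 39.960.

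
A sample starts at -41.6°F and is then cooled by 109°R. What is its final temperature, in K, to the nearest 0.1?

Initial temperature in Celsius: (-41.6 - 32) × 5/9 = -40.8889°C.
The 109°R change is an interval, so only the factor 5/9 applies: -109 × 5/9 = -60.5556°C.
Final Celsius temperature: -40.8889 - 60.5556 = -101.4444°C.
In kelvin: -101.4444 + 273.15 = 171.7 K.

171.7 K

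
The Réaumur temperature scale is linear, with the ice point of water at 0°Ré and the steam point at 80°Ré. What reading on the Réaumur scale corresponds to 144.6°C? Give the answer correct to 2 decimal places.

Linearly onto the Réaumur scale: 0 + (144.6000 / 100) × (80 - 0) = 115.68°Ré.

115.68°Ré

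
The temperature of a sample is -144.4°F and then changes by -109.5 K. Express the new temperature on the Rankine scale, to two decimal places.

118.17°R

Initial temperature in Celsius: (-144.4 - 32) × 5/9 = -98.0000°C.
The 109.5 K change is an interval; Kelvin and Celsius degrees are the same size, so ΔC = -109.5°C.
Final Celsius temperature: -98.0000 - 109.5000 = -207.5000°C.
In Rankine: -207.5000 × 1.8 + 491.67 = 118.17°R.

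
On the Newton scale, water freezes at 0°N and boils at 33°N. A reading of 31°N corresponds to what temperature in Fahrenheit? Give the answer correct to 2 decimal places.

Linear interpolation between the fixed points: C = (31 - 0) × 100 / (33 - 0) = 93.9394°C.
Then 93.9394 × 1.8 + 32 = 201.09°F.

201.09°F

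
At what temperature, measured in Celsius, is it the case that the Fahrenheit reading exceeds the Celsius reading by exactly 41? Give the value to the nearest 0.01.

11.25°C

Let C be the Celsius reading. The Fahrenheit reading is F = 1.8·C + 32.
Require F - C = 41: (0.8)·C + 32 = 41.
C = (41 - 32) / (0.8) = 11.25.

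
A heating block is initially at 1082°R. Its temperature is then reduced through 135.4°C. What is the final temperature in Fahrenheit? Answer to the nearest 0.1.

Initial temperature in Celsius: (1082 - 491.67) × 5/9 = 327.9611°C.
Final Celsius temperature: 327.9611 - 135.4000 = 192.5611°C.
In Fahrenheit: 192.5611 × 1.8 + 32 = 378.6°F.

378.6°F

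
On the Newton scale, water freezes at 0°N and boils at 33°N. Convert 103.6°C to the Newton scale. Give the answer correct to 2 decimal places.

Linearly onto the Newton scale: 0 + (103.6000 / 100) × (33 - 0) = 34.19°N.

34.19°N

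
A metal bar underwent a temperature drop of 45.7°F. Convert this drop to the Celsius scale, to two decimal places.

25.39°C

Only the scale ratio 5/9 matters for a change in temperature.
45.7 × 5/9 = 25.39.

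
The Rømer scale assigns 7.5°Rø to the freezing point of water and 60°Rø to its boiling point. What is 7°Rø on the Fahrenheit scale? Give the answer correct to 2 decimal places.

Linear interpolation between the fixed points: C = (7 - 7.5) × 100 / (60 - 7.5) = -0.9524°C.
Then -0.9524 × 1.8 + 32 = 30.29°F.

30.29°F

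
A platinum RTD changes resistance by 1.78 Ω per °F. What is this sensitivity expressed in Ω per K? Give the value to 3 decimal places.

3.204 Ω per K

The quantity depends on a temperature interval, so only the ratio of degree sizes applies; the offset between the scales is irrelevant.
A change of 1 K is a change of 1.8°F, so per K the value is 1.78 × 1.8 = 3.204.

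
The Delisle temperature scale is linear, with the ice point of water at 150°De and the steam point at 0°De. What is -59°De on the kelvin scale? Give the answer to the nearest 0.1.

412.5 K

Linear interpolation between the fixed points: C = (-59 - 150) × 100 / (0 - 150) = 139.3333°C.
Then 139.3333 + 273.15 = 412.5 K.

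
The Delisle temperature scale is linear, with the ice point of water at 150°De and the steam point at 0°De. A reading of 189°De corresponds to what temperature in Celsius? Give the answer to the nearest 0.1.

Linear interpolation between the fixed points: C = (189 - 150) × 100 / (0 - 150) = -26.0000°C.

-26.0°C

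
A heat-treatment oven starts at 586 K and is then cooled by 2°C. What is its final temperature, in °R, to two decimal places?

Initial temperature in Celsius: 586 - 273.15 = 312.8500°C.
Final Celsius temperature: 312.8500 - 2.0000 = 310.8500°C.
In Rankine: 310.8500 × 1.8 + 491.67 = 1051.20°R.

1051.20°R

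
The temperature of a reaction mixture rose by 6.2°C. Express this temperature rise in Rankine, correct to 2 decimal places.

11.16°R

For a temperature interval the offset drops out; only the factor 1.8 applies.
6.2 × 1.8 = 11.16.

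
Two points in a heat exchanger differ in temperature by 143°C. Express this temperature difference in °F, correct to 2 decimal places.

257.40°F

Only the scale ratio 1.8 matters for a change in temperature.
143 × 1.8 = 257.40.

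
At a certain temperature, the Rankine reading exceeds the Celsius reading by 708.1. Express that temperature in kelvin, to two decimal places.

Let x be the Celsius reading; then the Rankine reading is 1.8·x + 491.67.
(1.8·x + 491.67) - x = 708.1  ⇒  (0.8)·x = 216.43  ⇒  x = 270.5375°C.
In kelvin: 270.5375 + 273.15 = 543.69 K.

543.69 K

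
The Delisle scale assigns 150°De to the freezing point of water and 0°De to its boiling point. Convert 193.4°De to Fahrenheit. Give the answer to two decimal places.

-20.08°F

Linear interpolation between the fixed points: C = (193.4 - 150) × 100 / (0 - 150) = -28.9333°C.
Then -28.9333 × 1.8 + 32 = -20.08°F.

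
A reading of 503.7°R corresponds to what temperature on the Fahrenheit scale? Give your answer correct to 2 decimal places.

44.03°F

In Celsius: (503.7 - 491.67) × 5/9 = 6.6833°C.
In Fahrenheit: 6.6833 × 1.8 + 32 = 44.03°F.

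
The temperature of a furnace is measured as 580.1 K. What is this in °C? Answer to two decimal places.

306.95°C

In Celsius: 580.1 - 273.15 = 306.9500°C.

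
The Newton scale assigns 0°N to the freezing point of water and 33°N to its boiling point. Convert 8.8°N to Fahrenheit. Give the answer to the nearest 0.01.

Linear interpolation between the fixed points: C = (8.8 - 0) × 100 / (33 - 0) = 26.6667°C.
Then 26.6667 × 1.8 + 32 = 80.00°F.

80.00°F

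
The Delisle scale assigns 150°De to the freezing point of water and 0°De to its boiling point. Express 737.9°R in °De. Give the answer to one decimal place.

-55.2°De

First in Celsius: (737.9 - 491.67) × 5/9 = 136.7944°C.
Linearly onto the Delisle scale: 150 + (136.7944 / 100) × (0 - 150) = -55.2°De.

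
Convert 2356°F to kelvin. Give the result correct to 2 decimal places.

In Celsius: (2356 - 32) × 5/9 = 1291.1111°C.
In kelvin: 1291.1111 + 273.15 = 1564.26 K.

1564.26 K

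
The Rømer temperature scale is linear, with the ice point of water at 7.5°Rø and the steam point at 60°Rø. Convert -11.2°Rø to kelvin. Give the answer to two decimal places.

Linear interpolation between the fixed points: C = (-11.2 - 7.5) × 100 / (60 - 7.5) = -35.6190°C.
Then -35.6190 + 273.15 = 237.53 K.

237.53 K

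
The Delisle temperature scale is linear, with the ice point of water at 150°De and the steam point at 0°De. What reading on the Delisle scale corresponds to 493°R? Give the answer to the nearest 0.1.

First in Celsius: (493 - 491.67) × 5/9 = 0.7389°C.
Linearly onto the Delisle scale: 150 + (0.7389 / 100) × (0 - 150) = 148.9°De.

148.9°De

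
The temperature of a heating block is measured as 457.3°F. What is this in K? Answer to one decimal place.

509.4 K

In Celsius: (457.3 - 32) × 5/9 = 236.2778°C.
In kelvin: 236.2778 + 273.15 = 509.4 K.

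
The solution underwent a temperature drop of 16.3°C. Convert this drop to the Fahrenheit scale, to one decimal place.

For a temperature interval the offset drops out; only the factor 1.8 applies.
16.3 × 1.8 = 29.3.

29.3°F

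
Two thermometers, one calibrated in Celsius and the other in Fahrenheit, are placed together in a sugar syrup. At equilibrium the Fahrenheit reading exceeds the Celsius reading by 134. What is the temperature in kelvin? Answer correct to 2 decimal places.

Let x be the Celsius reading; then the Fahrenheit reading is 1.8·x + 32.
(1.8·x + 32) - x = 134  ⇒  (0.8)·x = 102  ⇒  x = 127.5000°C.
In kelvin: 127.5000 + 273.15 = 400.65 K.

400.65 K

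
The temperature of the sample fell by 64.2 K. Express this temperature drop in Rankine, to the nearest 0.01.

115.56°R

An interval of 1 K corresponds to 1.8°R.
64.2 × 1.8 = 115.56.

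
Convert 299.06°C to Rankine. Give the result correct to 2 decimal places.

In Rankine: 299.0600 × 1.8 + 491.67 = 1029.98°R.

1029.98°R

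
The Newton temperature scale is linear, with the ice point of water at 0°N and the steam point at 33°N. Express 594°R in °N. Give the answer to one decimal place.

18.8°N

First in Celsius: (594 - 491.67) × 5/9 = 56.8500°C.
Linearly onto the Newton scale: 0 + (56.8500 / 100) × (33 - 0) = 18.8°N.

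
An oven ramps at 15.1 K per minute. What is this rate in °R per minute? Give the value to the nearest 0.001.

Since only a temperature interval is involved, the additive offset between the scales drops out.
A change of 1 K is a change of 1.8°R, so 15.1 × 1.8 = 27.180.

27.180 °R/minute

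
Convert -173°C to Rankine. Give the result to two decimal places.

180.27°R

In Rankine: -173.0000 × 1.8 + 491.67 = 180.27°R.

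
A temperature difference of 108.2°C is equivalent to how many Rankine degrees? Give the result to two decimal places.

Only the scale ratio 1.8 matters for a change in temperature.
108.2 × 1.8 = 194.76.

194.76°R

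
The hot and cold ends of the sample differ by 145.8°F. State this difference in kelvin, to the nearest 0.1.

81.0 K

An interval of 1°F corresponds to 5/9 K.
145.8 × 5/9 = 81.0.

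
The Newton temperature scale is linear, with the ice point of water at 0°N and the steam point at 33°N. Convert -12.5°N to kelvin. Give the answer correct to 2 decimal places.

235.27 K

Linear interpolation between the fixed points: C = (-12.5 - 0) × 100 / (33 - 0) = -37.8788°C.
Then -37.8788 + 273.15 = 235.27 K.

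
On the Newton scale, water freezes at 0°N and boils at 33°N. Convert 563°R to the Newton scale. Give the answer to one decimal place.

13.1°N

First in Celsius: (563 - 491.67) × 5/9 = 39.6278°C.
Linearly onto the Newton scale: 0 + (39.6278 / 100) × (33 - 0) = 13.1°N.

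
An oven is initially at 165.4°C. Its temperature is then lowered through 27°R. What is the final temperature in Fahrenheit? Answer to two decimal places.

The 27°R change is an interval, so only the factor 5/9 applies: -27 × 5/9 = -15.0000°C.
Final Celsius temperature: 165.4000 - 15.0000 = 150.4000°C.
In Fahrenheit: 150.4000 × 1.8 + 32 = 302.72°F.

302.72°F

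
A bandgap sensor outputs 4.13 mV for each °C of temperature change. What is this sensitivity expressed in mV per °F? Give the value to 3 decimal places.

Since only a temperature interval is involved, the additive offset between the scales drops out.
A change of 1°F is a change of 5/9°C, so per °F the value is 4.13 × 5/9 = 2.294.

2.294 mV per °F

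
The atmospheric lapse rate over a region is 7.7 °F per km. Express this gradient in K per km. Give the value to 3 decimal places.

Since only a temperature interval is involved, the additive offset between the scales drops out.
A change of 1°F is a change of 5/9 K, so 7.7 × 5/9 = 4.278.

4.278 K/km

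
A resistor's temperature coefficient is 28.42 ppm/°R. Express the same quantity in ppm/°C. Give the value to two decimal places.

51.16 ppm/°C

The quantity depends on a temperature interval, so only the ratio of degree sizes applies; the offset between the scales is irrelevant.
A change of 1°C is a change of 1.8°R, so per °C the value is 28.42 × 1.8 = 51.16.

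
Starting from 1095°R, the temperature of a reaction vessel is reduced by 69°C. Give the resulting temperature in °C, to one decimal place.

266.2°C

Initial temperature in Celsius: (1095 - 491.67) × 5/9 = 335.1833°C.
Final Celsius temperature: 335.1833 - 69.0000 = 266.1833°C.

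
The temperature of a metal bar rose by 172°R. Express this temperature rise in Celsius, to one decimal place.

Only the scale ratio 5/9 matters for a change in temperature.
172 × 5/9 = 95.6.

95.6°C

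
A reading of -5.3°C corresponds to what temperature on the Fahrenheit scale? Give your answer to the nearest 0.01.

In Fahrenheit: -5.3000 × 1.8 + 32 = 22.46°F.

22.46°F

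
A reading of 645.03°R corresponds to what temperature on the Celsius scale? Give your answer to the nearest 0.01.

85.20°C

In Celsius: (645.03 - 491.67) × 5/9 = 85.2000°C.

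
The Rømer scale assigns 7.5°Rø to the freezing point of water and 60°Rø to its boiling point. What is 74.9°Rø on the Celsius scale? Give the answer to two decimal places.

128.38°C

Linear interpolation between the fixed points: C = (74.9 - 7.5) × 100 / (60 - 7.5) = 128.3810°C.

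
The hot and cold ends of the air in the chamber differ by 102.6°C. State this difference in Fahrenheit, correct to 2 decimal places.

Only the scale ratio 1.8 matters for a change in temperature.
102.6 × 1.8 = 184.68.

184.68°F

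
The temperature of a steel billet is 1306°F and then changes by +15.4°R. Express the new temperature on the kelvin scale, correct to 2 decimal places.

989.48 K

Initial temperature in Celsius: (1306 - 32) × 5/9 = 707.7778°C.
The 15.4°R change is an interval, so only the factor 5/9 applies: +15.4 × 5/9 = +8.5556°C.
Final Celsius temperature: 707.7778 + 8.5556 = 716.3333°C.
In kelvin: 716.3333 + 273.15 = 989.48 K.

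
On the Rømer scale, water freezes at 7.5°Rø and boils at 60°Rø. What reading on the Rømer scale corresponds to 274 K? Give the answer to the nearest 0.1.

7.9°Rø

First in Celsius: 274 - 273.15 = 0.8500°C.
Linearly onto the Rømer scale: 7.5 + (0.8500 / 100) × (60 - 7.5) = 7.9°Rø.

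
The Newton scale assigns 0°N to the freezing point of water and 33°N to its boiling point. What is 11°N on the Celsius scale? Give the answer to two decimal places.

33.33°C

Linear interpolation between the fixed points: C = (11 - 0) × 100 / (33 - 0) = 33.3333°C.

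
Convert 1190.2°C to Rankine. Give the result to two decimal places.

In Rankine: 1190.2000 × 1.8 + 491.67 = 2634.03°R.

2634.03°R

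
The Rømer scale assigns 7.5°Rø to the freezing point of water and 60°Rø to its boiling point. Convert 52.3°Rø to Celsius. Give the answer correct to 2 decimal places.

85.33°C

Linear interpolation between the fixed points: C = (52.3 - 7.5) × 100 / (60 - 7.5) = 85.3333°C.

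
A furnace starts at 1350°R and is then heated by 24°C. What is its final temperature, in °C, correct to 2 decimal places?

500.85°C

Initial temperature in Celsius: (1350 - 491.67) × 5/9 = 476.8500°C.
Final Celsius temperature: 476.8500 + 24.0000 = 500.8500°C.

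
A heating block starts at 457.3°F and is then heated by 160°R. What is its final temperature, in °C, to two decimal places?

Initial temperature in Celsius: (457.3 - 32) × 5/9 = 236.2778°C.
The 160°R change is an interval, so only the factor 5/9 applies: +160 × 5/9 = +88.8889°C.
Final Celsius temperature: 236.2778 + 88.8889 = 325.1667°C.

325.17°C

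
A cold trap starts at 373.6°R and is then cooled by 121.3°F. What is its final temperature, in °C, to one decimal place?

-133.0°C

Initial temperature in Celsius: (373.6 - 491.67) × 5/9 = -65.5944°C.
The 121.3°F change is an interval, so only the factor 5/9 applies: -121.3 × 5/9 = -67.3889°C.
Final Celsius temperature: -65.5944 - 67.3889 = -132.9833°C.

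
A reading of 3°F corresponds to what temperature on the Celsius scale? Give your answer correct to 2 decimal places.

In Celsius: (3 - 32) × 5/9 = -16.1111°C.

-16.11°C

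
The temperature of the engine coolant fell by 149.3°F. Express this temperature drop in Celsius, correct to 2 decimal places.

82.94°C

For a temperature interval the offset drops out; only the factor 5/9 applies.
149.3 × 5/9 = 82.94.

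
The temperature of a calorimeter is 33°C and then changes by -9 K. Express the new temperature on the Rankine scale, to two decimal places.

The 9 K change is an interval; Kelvin and Celsius degrees are the same size, so ΔC = -9°C.
Final Celsius temperature: 33.0000 - 9.0000 = 24.0000°C.
In Rankine: 24.0000 × 1.8 + 491.67 = 534.87°R.

534.87°R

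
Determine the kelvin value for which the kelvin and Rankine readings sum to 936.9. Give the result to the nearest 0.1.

334.6 K

Let K be the kelvin reading. The Rankine reading is R = 1.8·K.
Require K + R = 936.9: (2.8)·K = 936.9.
K = (936.9) / (2.8) = 334.6.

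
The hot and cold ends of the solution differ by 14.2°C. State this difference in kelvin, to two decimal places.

Celsius and kelvin degrees are the same size, so the interval is unchanged: 14.20.

14.20 K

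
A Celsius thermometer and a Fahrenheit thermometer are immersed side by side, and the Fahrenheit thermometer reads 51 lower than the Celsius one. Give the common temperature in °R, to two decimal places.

Let x be the Celsius reading; then the Fahrenheit reading is 1.8·x + 32.
(1.8·x + 32) - x = -51  ⇒  (0.8)·x = -83  ⇒  x = -103.7500°C.
In Rankine: -103.7500 × 1.8 + 491.67 = 304.92°R.

304.92°R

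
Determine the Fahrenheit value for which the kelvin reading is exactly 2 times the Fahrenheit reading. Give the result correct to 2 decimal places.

176.80°F

Let F be the Fahrenheit reading. The kelvin reading is K = 5/9·F + 255.372.
Require K = 2·F: 5/9·F + 255.372 = 2·F.
(-13/9)·F = -255.372  ⇒  F = 176.80.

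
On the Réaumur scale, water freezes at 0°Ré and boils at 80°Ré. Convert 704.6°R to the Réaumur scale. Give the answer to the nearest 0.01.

94.64°Ré

First in Celsius: (704.6 - 491.67) × 5/9 = 118.2944°C.
Linearly onto the Réaumur scale: 0 + (118.2944 / 100) × (80 - 0) = 94.64°Ré.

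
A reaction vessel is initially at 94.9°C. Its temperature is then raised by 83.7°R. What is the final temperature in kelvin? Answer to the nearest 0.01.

414.55 K

The 83.7°R change is an interval, so only the factor 5/9 applies: +83.7 × 5/9 = +46.5000°C.
Final Celsius temperature: 94.9000 + 46.5000 = 141.4000°C.
In kelvin: 141.4000 + 273.15 = 414.55 K.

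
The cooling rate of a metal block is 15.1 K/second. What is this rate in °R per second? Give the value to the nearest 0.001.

27.180 °R/second

The quantity depends on a temperature interval, so only the ratio of degree sizes applies; the offset between the scales is irrelevant.
A change of 1 K is a change of 1.8°R, so 15.1 × 1.8 = 27.180.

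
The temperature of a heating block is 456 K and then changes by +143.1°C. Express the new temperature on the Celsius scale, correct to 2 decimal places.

325.95°C

Initial temperature in Celsius: 456 - 273.15 = 182.8500°C.
Final Celsius temperature: 182.8500 + 143.1000 = 325.9500°C.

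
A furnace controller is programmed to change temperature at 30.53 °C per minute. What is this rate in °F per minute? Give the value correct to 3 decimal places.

The quantity depends on a temperature interval, so only the ratio of degree sizes applies; the offset between the scales is irrelevant.
A change of 1°C is a change of 1.8°F, so 30.53 × 1.8 = 54.954.

54.954 °F/minute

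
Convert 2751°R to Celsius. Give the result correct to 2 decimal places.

1255.18°C

In Celsius: (2751 - 491.67) × 5/9 = 1255.1833°C.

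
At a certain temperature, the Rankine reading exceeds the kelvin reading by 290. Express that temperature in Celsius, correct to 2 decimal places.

89.35°C

Let x be the kelvin reading; then the Rankine reading is 1.8·x.
(1.8·x) - x = 290  ⇒  (0.8)·x = 290  ⇒  x = 362.5000 K.
In Celsius: 362.5 - 273.15 = 89.35°C.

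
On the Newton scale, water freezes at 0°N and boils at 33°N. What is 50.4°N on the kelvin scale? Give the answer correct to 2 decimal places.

Linear interpolation between the fixed points: C = (50.4 - 0) × 100 / (33 - 0) = 152.7273°C.
Then 152.7273 + 273.15 = 425.88 K.

425.88 K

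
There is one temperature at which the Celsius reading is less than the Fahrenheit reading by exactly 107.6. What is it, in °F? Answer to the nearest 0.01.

202.10°F

Let F be the Fahrenheit reading. The Celsius reading is C = 5/9·F - 17.7778.
Require C - F = -107.6: (-4/9)·F - 17.7778 = -107.6.
F = (-107.6 + 17.7778) / (-4/9) = 202.10.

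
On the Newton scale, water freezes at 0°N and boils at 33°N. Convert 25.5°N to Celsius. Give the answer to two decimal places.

77.27°C

Linear interpolation between the fixed points: C = (25.5 - 0) × 100 / (33 - 0) = 77.2727°C.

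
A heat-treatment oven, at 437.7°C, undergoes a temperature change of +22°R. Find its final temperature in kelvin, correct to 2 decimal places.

723.07 K

The 22°R change is an interval, so only the factor 5/9 applies: +22 × 5/9 = +12.2222°C.
Final Celsius temperature: 437.7000 + 12.2222 = 449.9222°C.
In kelvin: 449.9222 + 273.15 = 723.07 K.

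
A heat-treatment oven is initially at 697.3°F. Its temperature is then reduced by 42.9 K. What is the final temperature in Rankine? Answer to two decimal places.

1079.75°R

Initial temperature in Celsius: (697.3 - 32) × 5/9 = 369.6111°C.
The 42.9 K change is an interval; Kelvin and Celsius degrees are the same size, so ΔC = -42.9°C.
Final Celsius temperature: 369.6111 - 42.9000 = 326.7111°C.
In Rankine: 326.7111 × 1.8 + 491.67 = 1079.75°R.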